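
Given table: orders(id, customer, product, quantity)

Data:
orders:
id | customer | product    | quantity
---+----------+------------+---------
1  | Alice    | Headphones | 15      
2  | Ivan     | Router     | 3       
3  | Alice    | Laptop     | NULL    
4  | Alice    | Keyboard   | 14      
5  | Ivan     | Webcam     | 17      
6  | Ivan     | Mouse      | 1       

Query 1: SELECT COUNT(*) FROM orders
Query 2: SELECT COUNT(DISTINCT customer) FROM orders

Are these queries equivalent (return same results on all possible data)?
No, not equivalent

Query 1 returns: [(6,)]
Query 2 returns: [(2,)]

Reason: COUNT(*) counts rows, COUNT(DISTINCT customer) counts unique customers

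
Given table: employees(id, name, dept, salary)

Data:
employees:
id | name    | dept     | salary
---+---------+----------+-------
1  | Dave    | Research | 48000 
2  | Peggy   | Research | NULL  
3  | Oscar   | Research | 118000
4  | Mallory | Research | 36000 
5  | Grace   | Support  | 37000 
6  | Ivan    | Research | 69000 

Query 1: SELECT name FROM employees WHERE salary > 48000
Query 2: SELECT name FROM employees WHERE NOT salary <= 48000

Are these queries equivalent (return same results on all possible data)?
Yes, equivalent

Both queries return: [('Ivan',), ('Oscar',)]

Reason: Both filter salary > 48000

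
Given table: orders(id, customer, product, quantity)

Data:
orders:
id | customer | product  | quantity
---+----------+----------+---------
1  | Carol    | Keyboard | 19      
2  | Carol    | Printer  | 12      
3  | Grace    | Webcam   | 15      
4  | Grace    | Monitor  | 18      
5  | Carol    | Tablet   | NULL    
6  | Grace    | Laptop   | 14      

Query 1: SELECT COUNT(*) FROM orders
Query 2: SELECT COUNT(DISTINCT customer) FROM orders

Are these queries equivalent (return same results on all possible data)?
No, not equivalent

Query 1 returns: [(6,)]
Query 2 returns: [(2,)]

Reason: COUNT(*) counts rows, COUNT(DISTINCT customer) counts unique customers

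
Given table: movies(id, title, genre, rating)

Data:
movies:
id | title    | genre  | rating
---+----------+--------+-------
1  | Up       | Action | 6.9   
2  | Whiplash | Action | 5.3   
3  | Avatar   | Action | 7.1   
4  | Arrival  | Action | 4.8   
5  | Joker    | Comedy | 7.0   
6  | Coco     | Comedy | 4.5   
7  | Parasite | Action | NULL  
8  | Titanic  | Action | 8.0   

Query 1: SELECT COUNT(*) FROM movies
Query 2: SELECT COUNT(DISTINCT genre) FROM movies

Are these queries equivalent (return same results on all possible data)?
No, not equivalent

Query 1 returns: [(8,)]
Query 2 returns: [(2,)]

Reason: COUNT(*) counts rows, COUNT(DISTINCT genre) counts unique genres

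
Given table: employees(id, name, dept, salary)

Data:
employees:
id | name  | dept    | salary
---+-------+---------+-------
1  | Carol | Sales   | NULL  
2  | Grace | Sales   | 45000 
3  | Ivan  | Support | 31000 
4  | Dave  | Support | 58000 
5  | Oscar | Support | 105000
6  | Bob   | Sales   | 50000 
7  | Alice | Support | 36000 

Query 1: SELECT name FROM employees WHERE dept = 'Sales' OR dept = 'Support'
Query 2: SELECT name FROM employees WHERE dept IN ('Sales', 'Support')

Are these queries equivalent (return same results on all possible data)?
Yes, equivalent

Both queries return: [('Alice',), ('Bob',), ('Carol',), ('Dave',), ('Grace',), ('Ivan',), ('Oscar',)]

Reason: OR vs IN are equivalent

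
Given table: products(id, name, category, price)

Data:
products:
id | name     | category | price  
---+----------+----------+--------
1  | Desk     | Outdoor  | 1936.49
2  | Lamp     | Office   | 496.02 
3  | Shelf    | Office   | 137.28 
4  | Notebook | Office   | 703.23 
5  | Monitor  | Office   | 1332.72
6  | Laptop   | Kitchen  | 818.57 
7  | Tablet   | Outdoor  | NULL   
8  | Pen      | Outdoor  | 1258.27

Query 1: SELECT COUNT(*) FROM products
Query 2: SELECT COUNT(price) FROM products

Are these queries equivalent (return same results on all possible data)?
No, not equivalent

Query 1 returns: [(8,)]
Query 2 returns: [(7,)]

Reason: COUNT(*) includes NULLs, COUNT(column) excludes them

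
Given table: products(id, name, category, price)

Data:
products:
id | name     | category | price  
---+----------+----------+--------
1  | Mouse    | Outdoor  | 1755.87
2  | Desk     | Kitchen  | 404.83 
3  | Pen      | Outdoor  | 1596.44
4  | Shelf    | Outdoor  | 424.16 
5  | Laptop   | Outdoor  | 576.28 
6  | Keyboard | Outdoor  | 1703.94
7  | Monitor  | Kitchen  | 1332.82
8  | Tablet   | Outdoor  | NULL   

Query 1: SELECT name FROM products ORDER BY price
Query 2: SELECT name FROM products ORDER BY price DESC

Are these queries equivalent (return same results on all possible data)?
No, not equivalent

Query 1 returns: [('Tablet',), ('Desk',), ('Shelf',), ('Laptop',), ('Monitor',), ('Pen',), ('Keyboard',), ('Mouse',)]
Query 2 returns: [('Mouse',), ('Keyboard',), ('Pen',), ('Monitor',), ('Laptop',), ('Shelf',), ('Desk',), ('Tablet',)]

Reason: ASC vs DESC gives opposite ordering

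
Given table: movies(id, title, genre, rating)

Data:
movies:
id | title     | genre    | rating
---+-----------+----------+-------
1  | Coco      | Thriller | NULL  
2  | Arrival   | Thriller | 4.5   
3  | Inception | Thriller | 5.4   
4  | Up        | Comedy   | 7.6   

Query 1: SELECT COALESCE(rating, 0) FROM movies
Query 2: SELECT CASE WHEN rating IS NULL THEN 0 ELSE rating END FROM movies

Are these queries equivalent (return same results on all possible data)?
Yes, equivalent

Both queries return: [(0,), (4.5,), (5.4,), (7.6,)]

Reason: COALESCE vs CASE for NULL handling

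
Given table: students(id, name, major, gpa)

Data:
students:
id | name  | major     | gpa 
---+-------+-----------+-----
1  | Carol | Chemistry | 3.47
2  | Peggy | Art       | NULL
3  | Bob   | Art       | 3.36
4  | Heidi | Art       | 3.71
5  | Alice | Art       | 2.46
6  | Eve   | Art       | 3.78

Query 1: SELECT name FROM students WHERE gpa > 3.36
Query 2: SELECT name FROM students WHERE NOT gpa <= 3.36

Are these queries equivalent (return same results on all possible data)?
Yes, equivalent

Both queries return: [('Carol',), ('Eve',), ('Heidi',)]

Reason: Both filter gpa > 3.36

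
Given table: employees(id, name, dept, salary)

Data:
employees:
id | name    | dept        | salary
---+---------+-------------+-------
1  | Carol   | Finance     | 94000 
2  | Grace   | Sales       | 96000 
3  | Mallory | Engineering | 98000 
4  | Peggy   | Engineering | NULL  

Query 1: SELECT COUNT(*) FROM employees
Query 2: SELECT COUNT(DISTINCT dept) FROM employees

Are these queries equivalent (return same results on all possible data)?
No, not equivalent

Query 1 returns: [(4,)]
Query 2 returns: [(3,)]

Reason: COUNT(*) counts rows, COUNT(DISTINCT dept) counts unique depts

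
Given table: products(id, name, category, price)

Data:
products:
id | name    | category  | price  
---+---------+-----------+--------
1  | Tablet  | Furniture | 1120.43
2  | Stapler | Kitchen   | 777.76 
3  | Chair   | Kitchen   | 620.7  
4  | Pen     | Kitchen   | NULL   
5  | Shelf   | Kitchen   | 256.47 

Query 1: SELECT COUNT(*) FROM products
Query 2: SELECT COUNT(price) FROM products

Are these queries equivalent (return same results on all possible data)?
No, not equivalent

Query 1 returns: [(5,)]
Query 2 returns: [(4,)]

Reason: COUNT(*) includes NULLs, COUNT(column) excludes them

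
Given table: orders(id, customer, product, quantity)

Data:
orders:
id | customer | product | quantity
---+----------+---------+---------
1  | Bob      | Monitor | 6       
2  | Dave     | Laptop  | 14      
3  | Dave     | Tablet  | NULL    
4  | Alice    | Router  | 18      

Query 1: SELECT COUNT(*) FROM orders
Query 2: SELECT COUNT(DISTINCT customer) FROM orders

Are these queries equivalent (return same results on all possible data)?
No, not equivalent

Query 1 returns: [(4,)]
Query 2 returns: [(3,)]

Reason: COUNT(*) counts rows, COUNT(DISTINCT customer) counts unique customers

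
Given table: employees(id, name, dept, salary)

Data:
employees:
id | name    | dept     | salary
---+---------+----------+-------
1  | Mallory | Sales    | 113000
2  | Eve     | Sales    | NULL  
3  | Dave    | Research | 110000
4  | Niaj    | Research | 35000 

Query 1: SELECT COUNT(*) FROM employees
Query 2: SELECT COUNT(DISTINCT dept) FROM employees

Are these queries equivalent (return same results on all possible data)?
No, not equivalent

Query 1 returns: [(4,)]
Query 2 returns: [(2,)]

Reason: COUNT(*) counts rows, COUNT(DISTINCT dept) counts unique depts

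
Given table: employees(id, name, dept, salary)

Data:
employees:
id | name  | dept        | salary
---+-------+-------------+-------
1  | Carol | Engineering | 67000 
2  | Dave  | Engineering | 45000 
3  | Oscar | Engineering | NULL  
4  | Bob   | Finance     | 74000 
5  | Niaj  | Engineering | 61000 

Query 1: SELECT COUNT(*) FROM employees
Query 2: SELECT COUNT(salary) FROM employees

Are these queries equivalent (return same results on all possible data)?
No, not equivalent

Query 1 returns: [(5,)]
Query 2 returns: [(4,)]

Reason: COUNT(*) includes NULLs, COUNT(column) excludes them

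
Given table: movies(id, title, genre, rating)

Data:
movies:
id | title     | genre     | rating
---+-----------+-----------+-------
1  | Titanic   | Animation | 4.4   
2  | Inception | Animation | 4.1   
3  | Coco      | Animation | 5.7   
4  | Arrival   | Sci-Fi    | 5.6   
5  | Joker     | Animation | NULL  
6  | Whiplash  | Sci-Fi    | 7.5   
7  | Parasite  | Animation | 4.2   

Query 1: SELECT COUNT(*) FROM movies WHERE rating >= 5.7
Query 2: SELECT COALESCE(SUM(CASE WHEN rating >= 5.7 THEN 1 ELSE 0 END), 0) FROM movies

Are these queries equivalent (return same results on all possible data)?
Yes, equivalent

Both queries return: [(2,)]

Reason: COUNT with WHERE vs conditional SUM (COALESCE handles empty-table NULL)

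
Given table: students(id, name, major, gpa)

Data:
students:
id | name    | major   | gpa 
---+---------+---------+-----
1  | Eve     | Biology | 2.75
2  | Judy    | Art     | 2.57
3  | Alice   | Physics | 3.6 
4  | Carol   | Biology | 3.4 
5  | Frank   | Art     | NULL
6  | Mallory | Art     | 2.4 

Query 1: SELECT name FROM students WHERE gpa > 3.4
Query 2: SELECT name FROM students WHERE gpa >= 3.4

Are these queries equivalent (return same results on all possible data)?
No, not equivalent

Query 1 returns: [('Alice',)]
Query 2 returns: [('Alice',), ('Carol',)]

Reason: > vs >= gives different results when gpa = 3.4 exists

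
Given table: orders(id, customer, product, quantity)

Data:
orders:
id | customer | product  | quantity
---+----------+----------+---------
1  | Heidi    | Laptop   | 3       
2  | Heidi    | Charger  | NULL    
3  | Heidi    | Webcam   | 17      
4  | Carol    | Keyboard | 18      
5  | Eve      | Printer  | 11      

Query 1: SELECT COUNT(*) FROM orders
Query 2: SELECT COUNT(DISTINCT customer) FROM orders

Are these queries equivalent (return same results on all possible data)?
No, not equivalent

Query 1 returns: [(5,)]
Query 2 returns: [(3,)]

Reason: COUNT(*) counts rows, COUNT(DISTINCT customer) counts unique customers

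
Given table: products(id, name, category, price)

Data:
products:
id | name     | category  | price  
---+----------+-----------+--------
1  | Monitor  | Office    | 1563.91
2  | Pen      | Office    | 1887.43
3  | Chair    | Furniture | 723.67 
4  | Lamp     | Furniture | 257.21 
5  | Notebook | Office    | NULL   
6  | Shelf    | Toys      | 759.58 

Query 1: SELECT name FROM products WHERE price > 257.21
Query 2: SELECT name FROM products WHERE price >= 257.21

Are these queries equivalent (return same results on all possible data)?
No, not equivalent

Query 1 returns: [('Monitor',), ('Pen',), ('Chair',), ('Shelf',)]
Query 2 returns: [('Monitor',), ('Pen',), ('Chair',), ('Lamp',), ('Shelf',)]

Reason: > vs >= gives different results when price = 257.21 exists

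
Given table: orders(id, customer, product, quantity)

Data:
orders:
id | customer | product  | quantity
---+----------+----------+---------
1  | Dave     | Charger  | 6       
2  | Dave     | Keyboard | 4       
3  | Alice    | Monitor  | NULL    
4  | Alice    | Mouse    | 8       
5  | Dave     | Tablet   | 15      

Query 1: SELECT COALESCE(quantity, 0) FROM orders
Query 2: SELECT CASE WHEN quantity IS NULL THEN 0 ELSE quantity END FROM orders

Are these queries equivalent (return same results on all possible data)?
Yes, equivalent

Both queries return: [(0,), (4,), (6,), (8,), (15,)]

Reason: COALESCE vs CASE for NULL handling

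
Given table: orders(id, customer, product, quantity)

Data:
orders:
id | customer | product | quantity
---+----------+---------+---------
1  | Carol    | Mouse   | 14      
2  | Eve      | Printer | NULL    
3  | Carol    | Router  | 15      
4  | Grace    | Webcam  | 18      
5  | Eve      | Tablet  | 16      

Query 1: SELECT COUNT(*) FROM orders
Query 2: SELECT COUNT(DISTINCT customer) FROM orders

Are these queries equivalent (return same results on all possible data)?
No, not equivalent

Query 1 returns: [(5,)]
Query 2 returns: [(3,)]

Reason: COUNT(*) counts rows, COUNT(DISTINCT customer) counts unique customers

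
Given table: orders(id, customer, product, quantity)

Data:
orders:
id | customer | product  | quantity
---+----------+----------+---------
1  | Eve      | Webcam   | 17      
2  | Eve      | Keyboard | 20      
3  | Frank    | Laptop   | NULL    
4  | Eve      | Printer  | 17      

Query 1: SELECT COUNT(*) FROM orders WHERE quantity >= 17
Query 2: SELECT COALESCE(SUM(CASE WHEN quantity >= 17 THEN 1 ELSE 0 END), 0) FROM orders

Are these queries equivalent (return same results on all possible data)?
Yes, equivalent

Both queries return: [(3,)]

Reason: COUNT with WHERE vs conditional SUM (COALESCE handles empty-table NULL)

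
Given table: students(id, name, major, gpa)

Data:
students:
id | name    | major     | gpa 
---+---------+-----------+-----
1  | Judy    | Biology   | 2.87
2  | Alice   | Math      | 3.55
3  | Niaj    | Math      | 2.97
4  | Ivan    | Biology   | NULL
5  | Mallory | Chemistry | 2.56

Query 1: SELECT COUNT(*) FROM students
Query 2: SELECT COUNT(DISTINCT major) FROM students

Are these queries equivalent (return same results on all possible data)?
No, not equivalent

Query 1 returns: [(5,)]
Query 2 returns: [(3,)]

Reason: COUNT(*) counts rows, COUNT(DISTINCT major) counts unique majors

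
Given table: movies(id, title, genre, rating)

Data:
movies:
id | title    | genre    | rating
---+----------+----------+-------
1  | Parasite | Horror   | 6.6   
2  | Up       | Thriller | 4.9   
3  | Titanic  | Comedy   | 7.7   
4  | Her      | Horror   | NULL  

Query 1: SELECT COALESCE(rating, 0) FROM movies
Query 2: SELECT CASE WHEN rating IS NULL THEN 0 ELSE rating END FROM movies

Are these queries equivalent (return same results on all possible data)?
Yes, equivalent

Both queries return: [(0,), (4.9,), (6.6,), (7.7,)]

Reason: COALESCE vs CASE for NULL handling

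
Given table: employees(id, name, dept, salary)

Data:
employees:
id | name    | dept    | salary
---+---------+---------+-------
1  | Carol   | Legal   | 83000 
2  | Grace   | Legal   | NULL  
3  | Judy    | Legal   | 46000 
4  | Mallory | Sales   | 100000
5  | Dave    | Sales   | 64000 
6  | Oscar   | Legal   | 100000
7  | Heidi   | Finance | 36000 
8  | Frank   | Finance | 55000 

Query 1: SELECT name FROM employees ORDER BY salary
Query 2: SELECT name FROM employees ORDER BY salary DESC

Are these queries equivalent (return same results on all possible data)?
No, not equivalent

Query 1 returns: [('Grace',), ('Heidi',), ('Judy',), ('Frank',), ('Dave',), ('Carol',), ('Mallory',), ('Oscar',)]
Query 2 returns: [('Mallory',), ('Oscar',), ('Carol',), ('Dave',), ('Frank',), ('Judy',), ('Heidi',), ('Grace',)]

Reason: ASC vs DESC gives opposite ordering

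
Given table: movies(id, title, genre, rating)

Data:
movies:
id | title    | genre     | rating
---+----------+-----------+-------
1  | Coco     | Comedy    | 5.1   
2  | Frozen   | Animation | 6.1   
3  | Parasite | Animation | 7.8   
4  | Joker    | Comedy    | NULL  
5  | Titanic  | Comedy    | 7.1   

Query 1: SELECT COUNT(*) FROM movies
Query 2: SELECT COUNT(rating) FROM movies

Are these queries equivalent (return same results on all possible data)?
No, not equivalent

Query 1 returns: [(5,)]
Query 2 returns: [(4,)]

Reason: COUNT(*) includes NULLs, COUNT(column) excludes them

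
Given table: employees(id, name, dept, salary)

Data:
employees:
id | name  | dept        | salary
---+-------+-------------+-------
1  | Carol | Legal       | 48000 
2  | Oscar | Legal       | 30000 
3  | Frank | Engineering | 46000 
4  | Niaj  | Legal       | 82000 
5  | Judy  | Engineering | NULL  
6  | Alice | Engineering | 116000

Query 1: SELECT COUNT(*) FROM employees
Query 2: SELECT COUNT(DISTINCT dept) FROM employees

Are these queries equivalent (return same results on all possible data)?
No, not equivalent

Query 1 returns: [(6,)]
Query 2 returns: [(2,)]

Reason: COUNT(*) counts rows, COUNT(DISTINCT dept) counts unique depts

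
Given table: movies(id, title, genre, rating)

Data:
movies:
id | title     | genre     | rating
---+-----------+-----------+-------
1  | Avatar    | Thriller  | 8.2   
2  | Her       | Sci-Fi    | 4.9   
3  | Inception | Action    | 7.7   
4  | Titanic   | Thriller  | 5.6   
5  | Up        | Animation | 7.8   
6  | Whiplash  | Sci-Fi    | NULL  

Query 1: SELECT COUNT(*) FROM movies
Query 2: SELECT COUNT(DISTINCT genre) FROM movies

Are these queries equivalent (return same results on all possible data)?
No, not equivalent

Query 1 returns: [(6,)]
Query 2 returns: [(4,)]

Reason: COUNT(*) counts rows, COUNT(DISTINCT genre) counts unique genres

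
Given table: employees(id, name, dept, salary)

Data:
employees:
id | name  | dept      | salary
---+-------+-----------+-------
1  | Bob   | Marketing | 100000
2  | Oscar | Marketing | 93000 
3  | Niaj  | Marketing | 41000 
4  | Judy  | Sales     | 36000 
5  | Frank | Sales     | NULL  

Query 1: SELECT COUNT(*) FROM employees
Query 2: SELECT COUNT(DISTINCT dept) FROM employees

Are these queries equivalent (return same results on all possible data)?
No, not equivalent

Query 1 returns: [(5,)]
Query 2 returns: [(2,)]

Reason: COUNT(*) counts rows, COUNT(DISTINCT dept) counts unique depts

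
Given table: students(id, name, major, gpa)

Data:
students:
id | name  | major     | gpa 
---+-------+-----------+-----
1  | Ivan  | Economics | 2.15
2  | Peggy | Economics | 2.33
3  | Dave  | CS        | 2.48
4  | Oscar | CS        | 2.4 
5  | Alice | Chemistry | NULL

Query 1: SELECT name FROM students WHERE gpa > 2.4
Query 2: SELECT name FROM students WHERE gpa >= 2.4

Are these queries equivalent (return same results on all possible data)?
No, not equivalent

Query 1 returns: [('Dave',)]
Query 2 returns: [('Dave',), ('Oscar',)]

Reason: > vs >= gives different results when gpa = 2.4 exists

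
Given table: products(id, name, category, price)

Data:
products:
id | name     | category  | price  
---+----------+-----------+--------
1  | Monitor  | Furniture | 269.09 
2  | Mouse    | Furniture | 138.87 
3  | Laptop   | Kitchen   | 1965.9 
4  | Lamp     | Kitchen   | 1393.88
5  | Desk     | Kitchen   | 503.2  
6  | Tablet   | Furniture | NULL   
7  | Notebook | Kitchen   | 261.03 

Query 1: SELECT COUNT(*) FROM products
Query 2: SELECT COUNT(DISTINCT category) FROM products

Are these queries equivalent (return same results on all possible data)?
No, not equivalent

Query 1 returns: [(7,)]
Query 2 returns: [(2,)]

Reason: COUNT(*) counts rows, COUNT(DISTINCT category) counts unique categorys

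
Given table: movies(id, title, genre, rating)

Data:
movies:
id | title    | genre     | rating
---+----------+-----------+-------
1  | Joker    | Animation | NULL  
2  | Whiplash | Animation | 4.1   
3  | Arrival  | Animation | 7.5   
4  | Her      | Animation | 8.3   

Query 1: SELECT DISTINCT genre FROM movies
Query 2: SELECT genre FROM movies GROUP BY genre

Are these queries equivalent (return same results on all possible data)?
Yes, equivalent

Both queries return: [('Animation',)]

Reason: Both get unique genres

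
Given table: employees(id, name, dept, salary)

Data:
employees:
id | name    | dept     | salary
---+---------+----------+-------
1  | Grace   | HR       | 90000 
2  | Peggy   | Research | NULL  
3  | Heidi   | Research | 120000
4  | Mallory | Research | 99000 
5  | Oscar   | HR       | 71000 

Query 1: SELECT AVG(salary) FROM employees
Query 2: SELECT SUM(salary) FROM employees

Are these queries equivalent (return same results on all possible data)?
No, not equivalent

Query 1 returns: [(95000.0,)]
Query 2 returns: [(380000,)]

Reason: AVG vs SUM give different aggregate values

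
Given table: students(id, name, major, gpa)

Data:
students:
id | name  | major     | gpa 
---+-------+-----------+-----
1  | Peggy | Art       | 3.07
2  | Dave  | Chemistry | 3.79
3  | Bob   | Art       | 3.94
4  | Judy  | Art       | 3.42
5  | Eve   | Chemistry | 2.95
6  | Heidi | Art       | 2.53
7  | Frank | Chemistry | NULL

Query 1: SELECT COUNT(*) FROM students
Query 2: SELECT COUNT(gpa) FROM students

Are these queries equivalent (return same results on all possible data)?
No, not equivalent

Query 1 returns: [(7,)]
Query 2 returns: [(6,)]

Reason: COUNT(*) includes NULLs, COUNT(column) excludes them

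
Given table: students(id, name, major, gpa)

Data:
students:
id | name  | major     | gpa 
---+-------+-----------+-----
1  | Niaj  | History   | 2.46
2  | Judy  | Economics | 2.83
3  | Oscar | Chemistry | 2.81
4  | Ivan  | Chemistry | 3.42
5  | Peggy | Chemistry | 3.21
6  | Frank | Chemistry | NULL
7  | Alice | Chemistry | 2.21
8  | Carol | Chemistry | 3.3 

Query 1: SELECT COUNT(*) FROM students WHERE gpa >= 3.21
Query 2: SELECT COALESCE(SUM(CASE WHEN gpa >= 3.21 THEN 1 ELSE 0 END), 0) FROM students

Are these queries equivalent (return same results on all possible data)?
Yes, equivalent

Both queries return: [(3,)]

Reason: COUNT with WHERE vs conditional SUM (COALESCE handles empty-table NULL)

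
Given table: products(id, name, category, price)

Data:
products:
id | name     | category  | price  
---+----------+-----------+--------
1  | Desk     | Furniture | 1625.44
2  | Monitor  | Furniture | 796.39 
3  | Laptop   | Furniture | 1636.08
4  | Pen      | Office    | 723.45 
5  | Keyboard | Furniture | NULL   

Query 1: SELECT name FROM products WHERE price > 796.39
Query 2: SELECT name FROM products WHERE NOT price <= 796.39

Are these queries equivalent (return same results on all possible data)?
Yes, equivalent

Both queries return: [('Desk',), ('Laptop',)]

Reason: Both filter price > 796.39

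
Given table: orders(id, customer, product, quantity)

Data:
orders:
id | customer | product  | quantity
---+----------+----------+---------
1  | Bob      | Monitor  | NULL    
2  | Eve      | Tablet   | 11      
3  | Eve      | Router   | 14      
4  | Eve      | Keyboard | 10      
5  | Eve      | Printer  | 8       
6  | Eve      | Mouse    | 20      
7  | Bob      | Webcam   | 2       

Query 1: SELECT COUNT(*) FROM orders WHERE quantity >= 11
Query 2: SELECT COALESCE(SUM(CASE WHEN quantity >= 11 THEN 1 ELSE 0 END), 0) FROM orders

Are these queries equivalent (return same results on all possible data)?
Yes, equivalent

Both queries return: [(3,)]

Reason: COUNT with WHERE vs conditional SUM (COALESCE handles empty-table NULL)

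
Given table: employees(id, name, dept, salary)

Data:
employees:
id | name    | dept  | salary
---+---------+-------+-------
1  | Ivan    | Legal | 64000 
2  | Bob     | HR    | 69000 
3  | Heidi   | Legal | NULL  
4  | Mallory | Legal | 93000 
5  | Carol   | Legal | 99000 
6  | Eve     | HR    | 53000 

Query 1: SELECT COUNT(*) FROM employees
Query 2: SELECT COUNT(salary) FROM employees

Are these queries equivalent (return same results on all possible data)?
No, not equivalent

Query 1 returns: [(6,)]
Query 2 returns: [(5,)]

Reason: COUNT(*) includes NULLs, COUNT(column) excludes them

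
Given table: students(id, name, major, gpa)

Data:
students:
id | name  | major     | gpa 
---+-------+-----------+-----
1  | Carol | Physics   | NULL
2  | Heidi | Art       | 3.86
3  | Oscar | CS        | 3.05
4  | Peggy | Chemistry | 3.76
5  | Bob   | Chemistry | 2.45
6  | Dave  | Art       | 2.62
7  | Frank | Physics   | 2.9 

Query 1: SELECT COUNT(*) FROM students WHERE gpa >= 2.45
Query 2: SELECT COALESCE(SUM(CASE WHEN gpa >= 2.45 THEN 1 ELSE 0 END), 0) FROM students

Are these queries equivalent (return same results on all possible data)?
Yes, equivalent

Both queries return: [(6,)]

Reason: COUNT with WHERE vs conditional SUM (COALESCE handles empty-table NULL)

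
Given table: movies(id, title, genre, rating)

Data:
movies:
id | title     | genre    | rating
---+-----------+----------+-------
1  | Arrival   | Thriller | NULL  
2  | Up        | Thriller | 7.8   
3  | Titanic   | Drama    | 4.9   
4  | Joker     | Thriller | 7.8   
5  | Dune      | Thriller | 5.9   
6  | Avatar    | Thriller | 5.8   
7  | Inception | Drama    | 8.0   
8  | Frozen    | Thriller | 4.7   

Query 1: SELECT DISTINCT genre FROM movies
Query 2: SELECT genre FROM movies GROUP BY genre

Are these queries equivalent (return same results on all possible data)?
Yes, equivalent

Both queries return: [('Drama',), ('Thriller',)]

Reason: Both get unique genres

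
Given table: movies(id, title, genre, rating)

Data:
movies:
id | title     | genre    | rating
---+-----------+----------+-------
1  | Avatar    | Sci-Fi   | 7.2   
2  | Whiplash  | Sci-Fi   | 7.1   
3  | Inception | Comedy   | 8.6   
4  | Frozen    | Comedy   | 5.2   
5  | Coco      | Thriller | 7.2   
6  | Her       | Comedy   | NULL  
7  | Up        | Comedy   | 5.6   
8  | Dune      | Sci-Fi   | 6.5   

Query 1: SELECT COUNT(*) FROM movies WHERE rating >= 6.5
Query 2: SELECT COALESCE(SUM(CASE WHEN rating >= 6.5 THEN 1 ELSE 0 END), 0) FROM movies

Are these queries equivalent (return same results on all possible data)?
Yes, equivalent

Both queries return: [(5,)]

Reason: COUNT with WHERE vs conditional SUM (COALESCE handles empty-table NULL)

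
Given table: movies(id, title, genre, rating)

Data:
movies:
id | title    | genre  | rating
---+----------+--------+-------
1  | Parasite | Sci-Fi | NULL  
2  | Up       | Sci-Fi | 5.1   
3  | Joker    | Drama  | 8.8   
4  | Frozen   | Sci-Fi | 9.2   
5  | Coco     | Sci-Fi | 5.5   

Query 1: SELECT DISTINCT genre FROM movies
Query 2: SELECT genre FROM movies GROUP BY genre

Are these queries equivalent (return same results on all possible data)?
Yes, equivalent

Both queries return: [('Drama',), ('Sci-Fi',)]

Reason: Both get unique genres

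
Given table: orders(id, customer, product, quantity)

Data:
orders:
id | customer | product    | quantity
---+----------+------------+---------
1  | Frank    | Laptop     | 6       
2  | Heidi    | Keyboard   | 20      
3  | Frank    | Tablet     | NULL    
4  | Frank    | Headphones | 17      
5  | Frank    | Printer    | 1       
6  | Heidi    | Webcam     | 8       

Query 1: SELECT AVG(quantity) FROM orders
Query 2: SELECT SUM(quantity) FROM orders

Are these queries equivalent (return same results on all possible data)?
No, not equivalent

Query 1 returns: [(10.4,)]
Query 2 returns: [(52,)]

Reason: AVG vs SUM give different aggregate values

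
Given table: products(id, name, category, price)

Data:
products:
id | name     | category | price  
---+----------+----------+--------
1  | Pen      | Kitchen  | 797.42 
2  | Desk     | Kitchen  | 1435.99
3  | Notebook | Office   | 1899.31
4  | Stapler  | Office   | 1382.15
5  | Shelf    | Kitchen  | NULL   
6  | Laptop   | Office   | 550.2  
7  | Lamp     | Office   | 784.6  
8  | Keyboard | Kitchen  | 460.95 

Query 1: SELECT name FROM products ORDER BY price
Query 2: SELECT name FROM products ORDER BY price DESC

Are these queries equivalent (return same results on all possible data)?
No, not equivalent

Query 1 returns: [('Shelf',), ('Keyboard',), ('Laptop',), ('Lamp',), ('Pen',), ('Stapler',), ('Desk',), ('Notebook',)]
Query 2 returns: [('Notebook',), ('Desk',), ('Stapler',), ('Pen',), ('Lamp',), ('Laptop',), ('Keyboard',), ('Shelf',)]

Reason: ASC vs DESC gives opposite ordering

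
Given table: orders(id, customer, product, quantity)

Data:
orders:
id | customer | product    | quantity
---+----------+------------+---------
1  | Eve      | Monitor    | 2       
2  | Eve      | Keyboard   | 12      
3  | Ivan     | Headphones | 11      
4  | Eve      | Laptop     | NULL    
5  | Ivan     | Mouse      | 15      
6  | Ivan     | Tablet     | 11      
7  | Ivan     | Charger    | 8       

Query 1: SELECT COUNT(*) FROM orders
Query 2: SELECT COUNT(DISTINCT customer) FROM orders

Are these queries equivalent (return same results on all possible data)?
No, not equivalent

Query 1 returns: [(7,)]
Query 2 returns: [(2,)]

Reason: COUNT(*) counts rows, COUNT(DISTINCT customer) counts unique customers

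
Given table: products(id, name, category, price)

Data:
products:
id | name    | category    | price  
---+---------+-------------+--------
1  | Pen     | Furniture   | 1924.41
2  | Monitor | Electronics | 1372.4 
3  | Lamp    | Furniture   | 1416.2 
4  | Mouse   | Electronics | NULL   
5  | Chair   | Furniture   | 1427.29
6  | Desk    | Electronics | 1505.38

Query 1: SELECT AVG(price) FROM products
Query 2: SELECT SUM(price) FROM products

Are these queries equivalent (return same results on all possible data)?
No, not equivalent

Query 1 returns: [(1529.136,)]
Query 2 returns: [(7645.68,)]

Reason: AVG vs SUM give different aggregate values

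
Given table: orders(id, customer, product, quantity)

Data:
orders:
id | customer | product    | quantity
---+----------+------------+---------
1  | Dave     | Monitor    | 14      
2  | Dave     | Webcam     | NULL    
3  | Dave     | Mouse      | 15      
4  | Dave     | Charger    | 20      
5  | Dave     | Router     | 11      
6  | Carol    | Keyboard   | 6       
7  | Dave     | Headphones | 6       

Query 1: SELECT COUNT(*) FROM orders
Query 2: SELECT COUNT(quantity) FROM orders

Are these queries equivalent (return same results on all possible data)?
No, not equivalent

Query 1 returns: [(7,)]
Query 2 returns: [(6,)]

Reason: COUNT(*) includes NULLs, COUNT(column) excludes them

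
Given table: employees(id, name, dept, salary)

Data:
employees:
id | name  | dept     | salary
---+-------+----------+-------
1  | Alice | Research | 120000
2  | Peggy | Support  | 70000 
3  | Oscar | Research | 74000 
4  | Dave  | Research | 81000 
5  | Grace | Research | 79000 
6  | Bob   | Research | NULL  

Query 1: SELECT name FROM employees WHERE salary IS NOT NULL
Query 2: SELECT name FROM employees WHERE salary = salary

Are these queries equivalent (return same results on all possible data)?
Yes, equivalent

Both queries return: [('Alice',), ('Dave',), ('Grace',), ('Oscar',), ('Peggy',)]

Reason: IS NOT NULL vs self-equality (both exclude NULLs)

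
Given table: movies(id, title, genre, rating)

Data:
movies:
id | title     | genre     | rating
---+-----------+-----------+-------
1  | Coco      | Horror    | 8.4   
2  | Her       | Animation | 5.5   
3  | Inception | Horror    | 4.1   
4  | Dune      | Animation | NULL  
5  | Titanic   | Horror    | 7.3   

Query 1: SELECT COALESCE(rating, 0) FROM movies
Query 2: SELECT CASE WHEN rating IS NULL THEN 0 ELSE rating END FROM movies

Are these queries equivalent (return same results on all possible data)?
Yes, equivalent

Both queries return: [(0,), (4.1,), (5.5,), (7.3,), (8.4,)]

Reason: COALESCE vs CASE for NULL handling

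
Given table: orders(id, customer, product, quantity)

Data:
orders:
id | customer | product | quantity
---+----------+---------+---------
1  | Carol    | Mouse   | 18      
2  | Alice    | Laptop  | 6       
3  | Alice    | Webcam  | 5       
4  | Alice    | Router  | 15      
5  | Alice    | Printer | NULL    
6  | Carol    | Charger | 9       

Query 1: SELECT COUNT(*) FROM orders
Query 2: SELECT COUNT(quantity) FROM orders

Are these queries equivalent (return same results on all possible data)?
No, not equivalent

Query 1 returns: [(6,)]
Query 2 returns: [(5,)]

Reason: COUNT(*) includes NULLs, COUNT(column) excludes them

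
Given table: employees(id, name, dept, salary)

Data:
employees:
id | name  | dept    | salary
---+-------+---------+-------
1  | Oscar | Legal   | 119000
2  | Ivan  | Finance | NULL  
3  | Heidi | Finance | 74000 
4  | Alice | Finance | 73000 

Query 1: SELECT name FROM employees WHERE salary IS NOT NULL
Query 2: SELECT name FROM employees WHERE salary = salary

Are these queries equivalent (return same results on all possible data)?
Yes, equivalent

Both queries return: [('Alice',), ('Heidi',), ('Oscar',)]

Reason: IS NOT NULL vs self-equality (both exclude NULLs)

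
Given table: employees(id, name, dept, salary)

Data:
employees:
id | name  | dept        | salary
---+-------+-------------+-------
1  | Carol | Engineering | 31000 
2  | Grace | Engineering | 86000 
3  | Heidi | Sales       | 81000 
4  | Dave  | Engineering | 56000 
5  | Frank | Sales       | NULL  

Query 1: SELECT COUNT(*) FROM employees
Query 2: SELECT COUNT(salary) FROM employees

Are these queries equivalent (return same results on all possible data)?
No, not equivalent

Query 1 returns: [(5,)]
Query 2 returns: [(4,)]

Reason: COUNT(*) includes NULLs, COUNT(column) excludes them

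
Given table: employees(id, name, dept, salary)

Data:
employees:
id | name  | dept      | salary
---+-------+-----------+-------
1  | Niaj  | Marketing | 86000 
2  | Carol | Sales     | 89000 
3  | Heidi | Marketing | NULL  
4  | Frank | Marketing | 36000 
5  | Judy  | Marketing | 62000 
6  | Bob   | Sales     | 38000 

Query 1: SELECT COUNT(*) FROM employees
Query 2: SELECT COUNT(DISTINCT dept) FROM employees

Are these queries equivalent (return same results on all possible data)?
No, not equivalent

Query 1 returns: [(6,)]
Query 2 returns: [(2,)]

Reason: COUNT(*) counts rows, COUNT(DISTINCT dept) counts unique depts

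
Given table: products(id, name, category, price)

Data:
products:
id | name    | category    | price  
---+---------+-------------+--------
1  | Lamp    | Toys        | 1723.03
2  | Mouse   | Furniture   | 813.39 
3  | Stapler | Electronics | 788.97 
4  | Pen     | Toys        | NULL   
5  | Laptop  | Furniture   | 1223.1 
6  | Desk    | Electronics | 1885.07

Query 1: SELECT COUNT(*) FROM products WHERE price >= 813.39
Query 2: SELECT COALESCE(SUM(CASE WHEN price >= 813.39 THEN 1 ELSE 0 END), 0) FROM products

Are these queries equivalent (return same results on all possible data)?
Yes, equivalent

Both queries return: [(4,)]

Reason: COUNT with WHERE vs conditional SUM (COALESCE handles empty-table NULL)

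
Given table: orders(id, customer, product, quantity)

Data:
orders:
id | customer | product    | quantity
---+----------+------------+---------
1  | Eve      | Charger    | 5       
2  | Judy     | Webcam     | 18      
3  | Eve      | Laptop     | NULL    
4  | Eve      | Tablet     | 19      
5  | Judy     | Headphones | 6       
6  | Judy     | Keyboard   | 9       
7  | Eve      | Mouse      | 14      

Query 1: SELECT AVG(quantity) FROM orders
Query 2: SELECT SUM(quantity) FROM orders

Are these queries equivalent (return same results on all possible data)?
No, not equivalent

Query 1 returns: [(11.833333333333334,)]
Query 2 returns: [(71,)]

Reason: AVG vs SUM give different aggregate values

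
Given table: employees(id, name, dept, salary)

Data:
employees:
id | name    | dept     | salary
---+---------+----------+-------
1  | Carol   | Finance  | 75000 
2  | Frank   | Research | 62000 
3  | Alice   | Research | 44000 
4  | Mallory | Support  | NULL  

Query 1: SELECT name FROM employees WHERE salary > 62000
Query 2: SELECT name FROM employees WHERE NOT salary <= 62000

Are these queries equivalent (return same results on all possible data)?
Yes, equivalent

Both queries return: [('Carol',)]

Reason: Both filter salary > 62000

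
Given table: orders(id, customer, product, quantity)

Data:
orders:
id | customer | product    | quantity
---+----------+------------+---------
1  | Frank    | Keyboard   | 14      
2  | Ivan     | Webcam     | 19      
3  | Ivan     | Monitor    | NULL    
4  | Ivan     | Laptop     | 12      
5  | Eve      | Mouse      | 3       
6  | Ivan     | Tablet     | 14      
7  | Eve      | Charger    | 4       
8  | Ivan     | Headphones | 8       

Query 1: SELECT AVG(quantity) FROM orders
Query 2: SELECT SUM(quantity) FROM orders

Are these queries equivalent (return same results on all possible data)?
No, not equivalent

Query 1 returns: [(10.571428571428571,)]
Query 2 returns: [(74,)]

Reason: AVG vs SUM give different aggregate values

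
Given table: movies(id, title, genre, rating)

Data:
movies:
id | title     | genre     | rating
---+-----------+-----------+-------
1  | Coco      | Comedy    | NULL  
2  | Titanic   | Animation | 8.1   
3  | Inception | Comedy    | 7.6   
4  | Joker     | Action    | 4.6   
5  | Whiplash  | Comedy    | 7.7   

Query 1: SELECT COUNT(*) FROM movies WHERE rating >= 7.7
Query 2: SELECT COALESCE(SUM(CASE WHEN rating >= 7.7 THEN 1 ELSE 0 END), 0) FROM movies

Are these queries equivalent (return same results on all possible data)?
Yes, equivalent

Both queries return: [(2,)]

Reason: COUNT with WHERE vs conditional SUM (COALESCE handles empty-table NULL)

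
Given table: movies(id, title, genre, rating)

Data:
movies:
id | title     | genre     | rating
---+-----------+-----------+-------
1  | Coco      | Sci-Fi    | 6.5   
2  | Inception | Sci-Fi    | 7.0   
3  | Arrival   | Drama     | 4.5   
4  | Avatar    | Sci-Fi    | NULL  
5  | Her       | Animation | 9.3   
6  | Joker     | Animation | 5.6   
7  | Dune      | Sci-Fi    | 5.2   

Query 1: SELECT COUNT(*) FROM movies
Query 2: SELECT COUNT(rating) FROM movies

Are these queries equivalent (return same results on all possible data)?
No, not equivalent

Query 1 returns: [(7,)]
Query 2 returns: [(6,)]

Reason: COUNT(*) includes NULLs, COUNT(column) excludes them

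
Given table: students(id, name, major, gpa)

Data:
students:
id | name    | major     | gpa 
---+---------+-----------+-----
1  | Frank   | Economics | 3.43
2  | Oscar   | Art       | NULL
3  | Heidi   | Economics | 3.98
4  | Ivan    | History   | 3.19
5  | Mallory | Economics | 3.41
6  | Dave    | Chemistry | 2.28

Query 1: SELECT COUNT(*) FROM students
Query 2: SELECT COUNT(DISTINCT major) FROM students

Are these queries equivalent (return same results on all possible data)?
No, not equivalent

Query 1 returns: [(6,)]
Query 2 returns: [(4,)]

Reason: COUNT(*) counts rows, COUNT(DISTINCT major) counts unique majors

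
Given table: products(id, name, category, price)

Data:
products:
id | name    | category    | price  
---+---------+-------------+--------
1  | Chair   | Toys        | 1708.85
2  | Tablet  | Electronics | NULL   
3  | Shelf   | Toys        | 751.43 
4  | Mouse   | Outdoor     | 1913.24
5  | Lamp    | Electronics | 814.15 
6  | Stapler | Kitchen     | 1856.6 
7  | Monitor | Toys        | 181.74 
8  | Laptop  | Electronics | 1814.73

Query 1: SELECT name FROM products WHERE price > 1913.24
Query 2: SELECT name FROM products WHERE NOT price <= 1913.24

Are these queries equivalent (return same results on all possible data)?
Yes, equivalent

Both queries return: []

Reason: Both filter price > 1913.24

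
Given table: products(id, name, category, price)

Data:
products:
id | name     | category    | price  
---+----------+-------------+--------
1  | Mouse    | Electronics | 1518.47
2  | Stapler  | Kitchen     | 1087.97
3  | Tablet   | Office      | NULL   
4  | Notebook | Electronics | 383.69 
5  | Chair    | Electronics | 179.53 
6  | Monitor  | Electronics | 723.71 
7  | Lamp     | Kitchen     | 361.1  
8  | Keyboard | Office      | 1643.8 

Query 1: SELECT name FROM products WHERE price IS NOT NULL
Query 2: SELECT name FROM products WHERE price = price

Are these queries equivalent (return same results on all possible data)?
Yes, equivalent

Both queries return: [('Chair',), ('Keyboard',), ('Lamp',), ('Monitor',), ('Mouse',), ('Notebook',), ('Stapler',)]

Reason: IS NOT NULL vs self-equality (both exclude NULLs)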